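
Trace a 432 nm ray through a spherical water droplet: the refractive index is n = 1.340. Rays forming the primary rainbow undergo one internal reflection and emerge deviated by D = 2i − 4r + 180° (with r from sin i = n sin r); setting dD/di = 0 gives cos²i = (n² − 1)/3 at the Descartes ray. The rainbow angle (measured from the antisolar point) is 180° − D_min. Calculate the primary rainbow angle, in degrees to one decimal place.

cos²i = (1.79560 − 1)/3 = 0.26520; i = arccos(0.51498) = 59.004°.
sin r = sin 59.004°/1.340 = 0.63971; r = 39.770°.
D_min = 2·59.004° − 4·39.770° + 180° = 138.929°.
Rainbow angle = 180° − D_min = 41.071°.

41.1°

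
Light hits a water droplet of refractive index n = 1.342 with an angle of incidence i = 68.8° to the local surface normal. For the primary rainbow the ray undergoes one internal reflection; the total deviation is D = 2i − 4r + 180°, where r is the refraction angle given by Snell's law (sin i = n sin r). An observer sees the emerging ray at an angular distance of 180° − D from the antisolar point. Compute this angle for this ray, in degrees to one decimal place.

sin r = sin 68.8° / 1.342 = 0.9323/1.342 = 0.6947; r = 44.01°.
D = 2·68.8° − 4·44.01° + 180° = 137.60° − 176.02° + 180° = 141.58°.
Angle from antisolar point = 180° − D = 38.42°.

38.4°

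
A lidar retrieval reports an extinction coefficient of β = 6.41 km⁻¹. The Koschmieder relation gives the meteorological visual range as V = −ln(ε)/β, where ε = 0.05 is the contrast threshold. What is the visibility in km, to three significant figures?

0.467 km

V = −ln(0.05) / 6.41 = 2.996 / 6.41 = 0.4674 km.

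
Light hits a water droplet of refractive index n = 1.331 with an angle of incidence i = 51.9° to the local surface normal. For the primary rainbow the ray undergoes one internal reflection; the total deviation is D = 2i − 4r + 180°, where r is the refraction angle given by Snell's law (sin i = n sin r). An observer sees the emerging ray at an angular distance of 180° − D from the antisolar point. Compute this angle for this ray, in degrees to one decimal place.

41.2°

sin r = sin 51.9° / 1.331 = 0.7869/1.331 = 0.5912; r = 36.24°.
D = 2·51.9° − 4·36.24° + 180° = 103.80° − 144.98° + 180° = 138.82°.
Angle from antisolar point = 180° − D = 41.18°.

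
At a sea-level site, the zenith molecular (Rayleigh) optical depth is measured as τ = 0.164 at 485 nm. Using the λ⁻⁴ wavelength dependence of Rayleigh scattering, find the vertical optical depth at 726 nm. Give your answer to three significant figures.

0.0327

τ(726 nm) = τ(485 nm) × (485/726)⁴ = 0.164 × (0.6680)⁴ = 0.164 × 0.1992 = 0.0327.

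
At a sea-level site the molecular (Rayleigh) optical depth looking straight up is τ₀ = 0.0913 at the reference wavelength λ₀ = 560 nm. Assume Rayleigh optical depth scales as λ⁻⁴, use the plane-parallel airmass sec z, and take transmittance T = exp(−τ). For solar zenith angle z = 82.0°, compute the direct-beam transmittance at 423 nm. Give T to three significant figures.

sec 82.0° = 7.1853.
τ = 0.0913 × (560/423)⁴ × 7.1853 = 0.0913 × 3.0718 × 7.1853 = 2.0151.
T = exp(−2.0151) = 0.1333.

0.133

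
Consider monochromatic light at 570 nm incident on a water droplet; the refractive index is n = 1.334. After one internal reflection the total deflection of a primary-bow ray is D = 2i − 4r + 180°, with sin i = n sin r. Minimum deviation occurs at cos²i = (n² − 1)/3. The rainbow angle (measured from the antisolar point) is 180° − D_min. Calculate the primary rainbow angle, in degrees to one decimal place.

cos²i = (1.77956 − 1)/3 = 0.25985; i = arccos(0.50976) = 59.352°.
sin r = sin 59.352°/1.334 = 0.64492; r = 40.159°.
D_min = 2·59.352° − 4·40.159° + 180° = 138.067°.
Rainbow angle = 180° − D_min = 41.933°.

41.9°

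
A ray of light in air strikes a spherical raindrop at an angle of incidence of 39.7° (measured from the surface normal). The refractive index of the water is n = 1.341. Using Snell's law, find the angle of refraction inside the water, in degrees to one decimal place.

Snell: sin θ_r = sin θ_i / n = sin 39.7° / 1.341 = 0.6388 / 1.341 = 0.4763.
θ_r = arcsin(0.4763) = 28.45°.

28.4°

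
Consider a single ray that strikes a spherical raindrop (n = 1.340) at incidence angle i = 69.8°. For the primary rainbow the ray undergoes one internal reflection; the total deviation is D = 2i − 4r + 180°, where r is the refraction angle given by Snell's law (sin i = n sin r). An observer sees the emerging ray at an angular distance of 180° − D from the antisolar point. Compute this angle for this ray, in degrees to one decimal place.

38.2°

sin r = sin 69.8° / 1.340 = 0.9385/1.340 = 0.7004; r = 44.46°.
D = 2·69.8° − 4·44.46° + 180° = 139.60° − 177.83° + 180° = 141.77°.
Angle from antisolar point = 180° − D = 38.23°.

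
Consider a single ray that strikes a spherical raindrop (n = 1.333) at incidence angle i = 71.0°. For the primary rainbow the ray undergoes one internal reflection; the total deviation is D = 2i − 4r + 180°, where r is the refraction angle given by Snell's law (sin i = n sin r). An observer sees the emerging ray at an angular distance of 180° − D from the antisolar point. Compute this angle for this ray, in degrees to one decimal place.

38.7°

sin r = sin 71.0° / 1.333 = 0.9455/1.333 = 0.7093; r = 45.18°.
D = 2·71.0° − 4·45.18° + 180° = 142.00° − 180.72° + 180° = 141.28°.
Angle from antisolar point = 180° − D = 38.72°.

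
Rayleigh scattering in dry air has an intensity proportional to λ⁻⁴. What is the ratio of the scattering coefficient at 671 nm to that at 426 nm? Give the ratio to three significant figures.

Rayleigh scattering ∝ λ⁻⁴, so the ratio of coefficients is the inverse fourth power of the wavelength ratio.
σ(671)/σ(426) = (426/671)⁴ = (0.6349)⁴ = 0.1625.

0.162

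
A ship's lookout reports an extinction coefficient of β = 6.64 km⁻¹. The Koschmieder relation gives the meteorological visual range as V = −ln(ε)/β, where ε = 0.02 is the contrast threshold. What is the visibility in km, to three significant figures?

V = −ln(0.02) / 6.64 = 3.912 / 6.64 = 0.5892 km.

0.589 km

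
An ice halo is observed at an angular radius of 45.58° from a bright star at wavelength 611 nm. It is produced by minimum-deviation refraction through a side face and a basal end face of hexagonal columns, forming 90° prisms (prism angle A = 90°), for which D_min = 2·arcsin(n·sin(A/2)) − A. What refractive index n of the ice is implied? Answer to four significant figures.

1.309

Rearranging: n = sin((D_min + A)/2) / sin(A/2).
(D_min + A)/2 = (45.58° + 90°)/2 = 67.790°.
n = sin 67.790° / sin 45° = 0.9258 / 0.7071 = 1.3093.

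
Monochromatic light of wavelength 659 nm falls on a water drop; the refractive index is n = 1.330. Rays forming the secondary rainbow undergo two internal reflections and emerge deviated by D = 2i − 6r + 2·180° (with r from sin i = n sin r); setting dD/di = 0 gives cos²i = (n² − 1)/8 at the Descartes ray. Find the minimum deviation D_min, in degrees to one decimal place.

cos²i = (1.76890 − 1)/8 = 0.09611; i = arccos(0.31002) = 71.940°.
sin r = sin 71.940°/1.330 = 0.71483; r = 45.630°.
D_min = 2·71.940° − 6·45.630° + 360° = 230.101°.

230.1°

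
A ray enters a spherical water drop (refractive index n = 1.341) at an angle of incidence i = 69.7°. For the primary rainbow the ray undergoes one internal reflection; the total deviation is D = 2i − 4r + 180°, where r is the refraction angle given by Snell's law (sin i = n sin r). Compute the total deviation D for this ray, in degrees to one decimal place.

sin r = sin 69.7° / 1.341 = 0.9379/1.341 = 0.6994; r = 44.38°.
D = 2·69.7° − 4·44.38° + 180° = 139.40° − 177.51° + 180° = 141.89°.

141.9°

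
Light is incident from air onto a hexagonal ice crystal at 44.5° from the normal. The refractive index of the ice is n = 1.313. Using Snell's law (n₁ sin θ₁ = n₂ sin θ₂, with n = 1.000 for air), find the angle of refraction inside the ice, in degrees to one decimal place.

32.3°

Snell: sin θ_r = sin θ_i / n = sin 44.5° / 1.313 = 0.7009 / 1.313 = 0.5338.
θ_r = arcsin(0.5338) = 32.26°.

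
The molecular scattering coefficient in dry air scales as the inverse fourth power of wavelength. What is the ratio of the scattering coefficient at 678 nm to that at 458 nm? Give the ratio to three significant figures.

Rayleigh scattering ∝ λ⁻⁴, so the ratio of coefficients is the inverse fourth power of the wavelength ratio.
σ(678)/σ(458) = (458/678)⁴ = (0.6755)⁴ = 0.2082.

0.208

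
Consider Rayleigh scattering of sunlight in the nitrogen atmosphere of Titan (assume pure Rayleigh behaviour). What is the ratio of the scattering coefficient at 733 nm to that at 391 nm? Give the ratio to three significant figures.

Rayleigh scattering ∝ λ⁻⁴, so the ratio of coefficients is the inverse fourth power of the wavelength ratio.
σ(733)/σ(391) = (391/733)⁴ = (0.5334)⁴ = 0.08096.

0.0810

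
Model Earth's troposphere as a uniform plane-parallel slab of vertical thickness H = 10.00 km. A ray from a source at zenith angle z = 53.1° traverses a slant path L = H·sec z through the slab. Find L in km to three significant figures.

sec z = 1/cos 53.1° = 1.6655.
L = 10.00 × 1.6655 = 16.655 km.

16.7 km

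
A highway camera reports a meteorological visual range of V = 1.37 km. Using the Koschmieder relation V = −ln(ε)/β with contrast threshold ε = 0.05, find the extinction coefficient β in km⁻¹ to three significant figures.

2.19 km⁻¹

β = −ln(0.05) / V = 2.996 / 1.37 = 2.1867 km⁻¹.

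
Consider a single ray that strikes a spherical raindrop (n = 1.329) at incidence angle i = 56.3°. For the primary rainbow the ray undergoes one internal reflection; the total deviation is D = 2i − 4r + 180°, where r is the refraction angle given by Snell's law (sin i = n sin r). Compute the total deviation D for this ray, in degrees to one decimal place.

137.6°

sin r = sin 56.3° / 1.329 = 0.8320/1.329 = 0.6260; r = 38.76°.
D = 2·56.3° − 4·38.76° + 180° = 112.60° − 155.02° + 180° = 137.58°.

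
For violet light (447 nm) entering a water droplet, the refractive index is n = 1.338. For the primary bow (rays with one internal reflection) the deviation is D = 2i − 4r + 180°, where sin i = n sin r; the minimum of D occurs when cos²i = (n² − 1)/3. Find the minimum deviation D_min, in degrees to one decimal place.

cos²i = (1.79024 − 1)/3 = 0.26341; i = arccos(0.51324) = 59.120°.
sin r = sin 59.120°/1.338 = 0.64144; r = 39.899°.
D_min = 2·59.120° − 4·39.899° + 180° = 138.643°.

138.6°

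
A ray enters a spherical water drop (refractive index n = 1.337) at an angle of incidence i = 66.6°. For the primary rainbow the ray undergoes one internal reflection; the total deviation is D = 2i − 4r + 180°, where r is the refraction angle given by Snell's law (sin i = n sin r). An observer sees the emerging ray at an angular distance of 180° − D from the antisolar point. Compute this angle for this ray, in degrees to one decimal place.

40.2°

sin r = sin 66.6° / 1.337 = 0.9178/1.337 = 0.6864; r = 43.35°.
D = 2·66.6° − 4·43.35° + 180° = 133.20° − 173.39° + 180° = 139.81°.
Angle from antisolar point = 180° − D = 40.19°.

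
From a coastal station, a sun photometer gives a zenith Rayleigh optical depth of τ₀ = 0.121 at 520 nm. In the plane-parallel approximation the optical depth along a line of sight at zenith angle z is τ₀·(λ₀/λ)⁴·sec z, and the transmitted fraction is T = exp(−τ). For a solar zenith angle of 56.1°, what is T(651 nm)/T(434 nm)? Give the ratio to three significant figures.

1.43

Airmass: sec 56.1° = 1.7929.
τ(651 nm) = 0.121 × (520/651)⁴ × 1.7929 = 0.121 × 0.4071 × 1.7929 = 0.0883.
τ(434 nm) = 0.121 × (520/434)⁴ × 1.7929 = 0.121 × 2.0609 × 1.7929 = 0.4471.
T(651)/T(434) = exp(τ_B − τ_A) = exp(0.3588) = 1.4316.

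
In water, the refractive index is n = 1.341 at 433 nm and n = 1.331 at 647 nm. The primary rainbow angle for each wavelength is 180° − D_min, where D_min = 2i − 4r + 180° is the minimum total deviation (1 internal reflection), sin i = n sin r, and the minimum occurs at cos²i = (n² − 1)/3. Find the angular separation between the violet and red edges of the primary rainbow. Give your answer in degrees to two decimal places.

1.44°

At 433 nm (n = 1.341): cos²i = 0.26609 → i = 58.946°, r = 39.705°, D_min = 139.071°, rainbow angle = 40.929°.
At 647 nm (n = 1.331): cos²i = 0.25719 → i = 59.527°, r = 40.356°, D_min = 137.630°, rainbow angle = 42.370°.
Angular width = |40.929° − 42.370°| = 1.441°.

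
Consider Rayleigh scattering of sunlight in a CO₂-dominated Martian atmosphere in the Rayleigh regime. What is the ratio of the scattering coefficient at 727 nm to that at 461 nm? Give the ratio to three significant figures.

Rayleigh scattering ∝ λ⁻⁴, so the ratio of coefficients is the inverse fourth power of the wavelength ratio.
σ(727)/σ(461) = (461/727)⁴ = (0.6341)⁴ = 0.1617.

0.162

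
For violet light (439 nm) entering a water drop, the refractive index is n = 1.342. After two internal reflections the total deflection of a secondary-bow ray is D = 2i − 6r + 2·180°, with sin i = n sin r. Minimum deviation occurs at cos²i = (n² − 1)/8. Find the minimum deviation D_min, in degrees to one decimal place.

cos²i = (1.80096 − 1)/8 = 0.10012; i = arccos(0.31642) = 71.554°.
sin r = sin 71.554°/1.342 = 0.70687; r = 44.981°.
D_min = 2·71.554° − 6·44.981° + 360° = 233.222°.

233.2°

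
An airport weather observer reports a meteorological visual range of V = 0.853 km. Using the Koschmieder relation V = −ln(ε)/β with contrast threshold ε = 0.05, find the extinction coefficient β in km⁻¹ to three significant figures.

β = −ln(0.05) / V = 2.996 / 0.853 = 3.5120 km⁻¹.

3.51 km⁻¹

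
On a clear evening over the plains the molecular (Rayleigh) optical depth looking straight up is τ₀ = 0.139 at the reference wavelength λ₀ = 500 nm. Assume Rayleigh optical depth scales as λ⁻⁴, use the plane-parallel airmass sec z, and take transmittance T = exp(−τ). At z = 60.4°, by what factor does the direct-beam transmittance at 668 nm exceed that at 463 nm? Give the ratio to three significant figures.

1.34

Airmass: sec 60.4° = 2.0245.
τ(668 nm) = 0.139 × (500/668)⁴ × 2.0245 = 0.139 × 0.3139 × 2.0245 = 0.0883.
τ(463 nm) = 0.139 × (500/463)⁴ × 2.0245 = 0.139 × 1.3601 × 2.0245 = 0.3827.
T(668)/T(463) = exp(τ_B − τ_A) = exp(0.2944) = 1.3423.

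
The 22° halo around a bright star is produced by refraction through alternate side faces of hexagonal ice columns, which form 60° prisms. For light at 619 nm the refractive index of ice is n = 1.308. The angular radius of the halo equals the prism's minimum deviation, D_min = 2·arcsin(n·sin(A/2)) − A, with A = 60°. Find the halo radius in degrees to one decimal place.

n·sin(A/2) = 1.308 × sin 30° = 1.308 × 0.5000 = 0.6540.
D_min = 2·arcsin(0.6540) − 60° = 2 × 40.844° − 60° = 21.688°.

21.7°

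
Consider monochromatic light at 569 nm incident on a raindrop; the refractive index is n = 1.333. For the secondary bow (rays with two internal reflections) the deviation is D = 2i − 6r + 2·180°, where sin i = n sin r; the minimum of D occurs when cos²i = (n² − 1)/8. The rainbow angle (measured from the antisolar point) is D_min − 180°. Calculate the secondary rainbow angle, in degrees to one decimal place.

50.9°

cos²i = (1.77689 − 1)/8 = 0.09711; i = arccos(0.31163) = 71.843°.
sin r = sin 71.843°/1.333 = 0.71283; r = 45.466°.
D_min = 2·71.843° − 6·45.466° + 360° = 230.891°.
Rainbow angle = D_min − 180° = 50.891°.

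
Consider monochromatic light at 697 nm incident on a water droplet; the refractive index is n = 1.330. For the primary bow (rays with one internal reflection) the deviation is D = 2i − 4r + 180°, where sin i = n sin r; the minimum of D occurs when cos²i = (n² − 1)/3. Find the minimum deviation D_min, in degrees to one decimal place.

cos²i = (1.76890 − 1)/3 = 0.25630; i = arccos(0.50626) = 59.585°.
sin r = sin 59.585°/1.330 = 0.64841; r = 40.422°.
D_min = 2·59.585° − 4·40.422° + 180° = 137.484°.

137.5°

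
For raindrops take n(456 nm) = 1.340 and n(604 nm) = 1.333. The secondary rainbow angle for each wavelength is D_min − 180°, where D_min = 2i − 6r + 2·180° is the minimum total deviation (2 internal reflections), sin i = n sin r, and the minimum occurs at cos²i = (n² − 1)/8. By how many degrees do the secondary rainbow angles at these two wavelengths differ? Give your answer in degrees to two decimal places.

1.82°

At 456 nm (n = 1.340): cos²i = 0.09945 → i = 71.618°, r = 45.088°, D_min = 232.709°, rainbow angle = 52.709°.
At 604 nm (n = 1.333): cos²i = 0.09711 → i = 71.843°, r = 45.466°, D_min = 230.891°, rainbow angle = 50.891°.
Angular width = |52.709° − 50.891°| = 1.818°.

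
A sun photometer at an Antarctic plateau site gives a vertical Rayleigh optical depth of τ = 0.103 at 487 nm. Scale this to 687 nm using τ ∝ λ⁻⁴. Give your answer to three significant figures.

0.0260

τ(687 nm) = τ(487 nm) × (487/687)⁴ = 0.103 × (0.7089)⁴ = 0.103 × 0.2525 = 0.0260.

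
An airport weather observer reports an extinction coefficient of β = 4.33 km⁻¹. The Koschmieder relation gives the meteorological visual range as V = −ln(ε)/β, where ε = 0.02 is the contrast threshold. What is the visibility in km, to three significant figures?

V = −ln(0.02) / 4.33 = 3.912 / 4.33 = 0.9035 km.

0.903 km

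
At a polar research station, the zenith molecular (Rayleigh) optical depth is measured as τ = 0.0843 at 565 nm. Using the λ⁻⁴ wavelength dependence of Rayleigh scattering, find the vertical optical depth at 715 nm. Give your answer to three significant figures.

0.0329

τ(715 nm) = τ(565 nm) × (565/715)⁴ = 0.0843 × (0.7902)⁴ = 0.0843 × 0.3899 = 0.0329.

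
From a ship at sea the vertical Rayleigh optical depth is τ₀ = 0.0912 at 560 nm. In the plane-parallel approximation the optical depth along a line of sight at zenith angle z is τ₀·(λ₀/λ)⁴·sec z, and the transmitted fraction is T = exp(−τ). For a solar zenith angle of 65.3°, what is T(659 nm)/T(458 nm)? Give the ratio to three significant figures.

1.45

Airmass: sec 65.3° = 2.3931.
τ(659 nm) = 0.0912 × (560/659)⁴ × 2.3931 = 0.0912 × 0.5214 × 2.3931 = 0.1138.
τ(458 nm) = 0.0912 × (560/458)⁴ × 2.3931 = 0.0912 × 2.2351 × 2.3931 = 0.4878.
T(659)/T(458) = exp(τ_B − τ_A) = exp(0.3740) = 1.4535.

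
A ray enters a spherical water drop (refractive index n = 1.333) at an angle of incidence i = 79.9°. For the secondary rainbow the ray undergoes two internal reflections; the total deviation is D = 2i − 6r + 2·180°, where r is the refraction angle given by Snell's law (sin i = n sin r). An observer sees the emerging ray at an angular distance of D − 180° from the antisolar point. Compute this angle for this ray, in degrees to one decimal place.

sin r = sin 79.9° / 1.333 = 0.9845/1.333 = 0.7386; r = 47.61°.
D = 2·79.9° − 6·47.61° + 2·180° = 159.80° − 285.65° + 360° = 234.15°.
Angle from antisolar point = D − 180° = 54.15°.

54.1°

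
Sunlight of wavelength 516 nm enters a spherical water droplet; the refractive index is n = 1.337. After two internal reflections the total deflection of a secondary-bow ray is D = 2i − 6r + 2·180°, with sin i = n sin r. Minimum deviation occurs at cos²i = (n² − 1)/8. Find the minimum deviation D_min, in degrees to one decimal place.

231.9°

cos²i = (1.78757 − 1)/8 = 0.09845; i = arccos(0.31376) = 71.714°.
sin r = sin 71.714°/1.337 = 0.71017; r = 45.249°.
D_min = 2·71.714° − 6·45.249° + 360° = 231.934°.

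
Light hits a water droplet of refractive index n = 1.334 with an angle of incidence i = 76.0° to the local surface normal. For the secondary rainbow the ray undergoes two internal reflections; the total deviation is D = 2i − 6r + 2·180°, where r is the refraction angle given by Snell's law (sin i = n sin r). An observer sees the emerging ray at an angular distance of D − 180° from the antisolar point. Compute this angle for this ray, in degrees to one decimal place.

52.0°

sin r = sin 76.0° / 1.334 = 0.9703/1.334 = 0.7274; r = 46.67°.
D = 2·76.0° − 6·46.67° + 2·180° = 152.00° − 279.99° + 360° = 232.01°.
Angle from antisolar point = D − 180° = 52.01°.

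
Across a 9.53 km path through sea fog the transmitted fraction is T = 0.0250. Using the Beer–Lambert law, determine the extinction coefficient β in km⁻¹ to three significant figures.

0.387 km⁻¹

Beer–Lambert: T = exp(−βL) ⇒ β = −ln(T)/L = −ln(0.0250)/9.53 = 3.6889/9.53 = 0.3871 km⁻¹.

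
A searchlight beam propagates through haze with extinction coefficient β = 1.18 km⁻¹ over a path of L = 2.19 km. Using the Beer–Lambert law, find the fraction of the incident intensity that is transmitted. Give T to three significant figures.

0.0755

τ = β·L = 1.18 × 2.19 = 2.5842.
T = exp(−2.5842) = 0.0755.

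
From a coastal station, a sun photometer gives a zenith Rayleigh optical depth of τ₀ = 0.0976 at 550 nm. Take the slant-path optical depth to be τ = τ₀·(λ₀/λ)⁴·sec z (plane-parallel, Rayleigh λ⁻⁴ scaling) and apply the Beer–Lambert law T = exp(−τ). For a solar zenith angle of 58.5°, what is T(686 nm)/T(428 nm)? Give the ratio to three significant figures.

1.54

Airmass: sec 58.5° = 1.9139.
τ(686 nm) = 0.0976 × (550/686)⁴ × 1.9139 = 0.0976 × 0.4132 × 1.9139 = 0.0772.
τ(428 nm) = 0.0976 × (550/428)⁴ × 1.9139 = 0.0976 × 2.7269 × 1.9139 = 0.5094.
T(686)/T(428) = exp(τ_B − τ_A) = exp(0.4322) = 1.5406.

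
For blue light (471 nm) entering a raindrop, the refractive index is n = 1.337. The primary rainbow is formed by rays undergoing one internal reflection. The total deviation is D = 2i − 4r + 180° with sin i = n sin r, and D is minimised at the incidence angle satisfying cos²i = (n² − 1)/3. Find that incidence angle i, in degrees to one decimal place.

59.2°

cos²i = (1.337² − 1)/3 = (1.78757 − 1)/3 = 0.26252.
cos i = 0.51237, so i = 59.178°.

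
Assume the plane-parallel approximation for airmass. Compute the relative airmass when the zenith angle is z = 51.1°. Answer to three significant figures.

1.59

X = sec z = 1/cos 51.1° = 1/0.6280 = 1.5925.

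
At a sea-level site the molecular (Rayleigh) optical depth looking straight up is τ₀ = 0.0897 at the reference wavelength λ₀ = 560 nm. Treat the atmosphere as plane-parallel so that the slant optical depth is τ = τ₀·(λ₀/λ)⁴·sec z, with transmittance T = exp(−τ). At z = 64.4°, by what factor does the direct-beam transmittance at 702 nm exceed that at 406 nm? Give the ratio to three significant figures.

Airmass: sec 64.4° = 2.3144.
τ(702 nm) = 0.0897 × (560/702)⁴ × 2.3144 = 0.0897 × 0.4050 × 2.3144 = 0.0841.
τ(406 nm) = 0.0897 × (560/406)⁴ × 2.3144 = 0.0897 × 3.6195 × 2.3144 = 0.7514.
T(702)/T(406) = exp(τ_B − τ_A) = exp(0.6673) = 1.9490.

1.95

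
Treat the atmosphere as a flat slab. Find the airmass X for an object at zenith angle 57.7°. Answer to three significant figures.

1.87

X = sec z = 1/cos 57.7° = 1/0.5344 = 1.8714.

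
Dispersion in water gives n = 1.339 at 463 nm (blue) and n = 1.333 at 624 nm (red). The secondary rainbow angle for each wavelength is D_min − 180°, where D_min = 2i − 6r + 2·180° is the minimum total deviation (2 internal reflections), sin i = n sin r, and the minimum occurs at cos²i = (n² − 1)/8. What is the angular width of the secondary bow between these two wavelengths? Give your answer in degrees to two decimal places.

At 463 nm (n = 1.339): cos²i = 0.09912 → i = 71.650°, r = 45.141°, D_min = 232.451°, rainbow angle = 52.451°.
At 624 nm (n = 1.333): cos²i = 0.09711 → i = 71.843°, r = 45.466°, D_min = 230.891°, rainbow angle = 50.891°.
Angular width = |52.451° − 50.891°| = 1.560°.

1.56°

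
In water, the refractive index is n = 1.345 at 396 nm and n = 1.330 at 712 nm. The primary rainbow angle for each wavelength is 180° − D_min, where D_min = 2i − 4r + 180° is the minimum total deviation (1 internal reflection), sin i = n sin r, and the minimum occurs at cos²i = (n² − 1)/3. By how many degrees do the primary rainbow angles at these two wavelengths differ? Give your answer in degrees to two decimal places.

2.15°

At 396 nm (n = 1.345): cos²i = 0.26967 → i = 58.715°, r = 39.448°, D_min = 139.635°, rainbow angle = 40.365°.
At 712 nm (n = 1.330): cos²i = 0.25630 → i = 59.585°, r = 40.422°, D_min = 137.484°, rainbow angle = 42.516°.
Angular width = |40.365° − 42.516°| = 2.152°.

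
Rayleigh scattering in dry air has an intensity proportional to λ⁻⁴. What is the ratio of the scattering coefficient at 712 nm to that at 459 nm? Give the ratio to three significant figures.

Rayleigh scattering ∝ λ⁻⁴, so the ratio of coefficients is the inverse fourth power of the wavelength ratio.
σ(712)/σ(459) = (459/712)⁴ = (0.6447)⁴ = 0.1727.

0.173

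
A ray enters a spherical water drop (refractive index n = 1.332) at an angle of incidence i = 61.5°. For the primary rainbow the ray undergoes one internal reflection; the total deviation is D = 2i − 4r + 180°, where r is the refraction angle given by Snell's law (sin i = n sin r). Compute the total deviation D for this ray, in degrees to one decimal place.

sin r = sin 61.5° / 1.332 = 0.8788/1.332 = 0.6598; r = 41.28°.
D = 2·61.5° − 4·41.28° + 180° = 123.00° − 165.13° + 180° = 137.87°.

137.9°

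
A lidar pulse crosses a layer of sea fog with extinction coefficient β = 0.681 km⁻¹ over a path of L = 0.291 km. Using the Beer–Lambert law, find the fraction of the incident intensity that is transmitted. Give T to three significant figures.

0.820

τ = β·L = 0.681 × 0.291 = 0.1982.
T = exp(−0.1982) = 0.8202.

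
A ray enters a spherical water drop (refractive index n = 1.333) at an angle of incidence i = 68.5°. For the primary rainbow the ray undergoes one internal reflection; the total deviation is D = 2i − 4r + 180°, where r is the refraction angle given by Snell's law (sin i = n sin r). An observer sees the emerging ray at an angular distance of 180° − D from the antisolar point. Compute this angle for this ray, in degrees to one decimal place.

sin r = sin 68.5° / 1.333 = 0.9304/1.333 = 0.6980; r = 44.27°.
D = 2·68.5° − 4·44.27° + 180° = 137.00° − 177.06° + 180° = 139.94°.
Angle from antisolar point = 180° − D = 40.06°.

40.1°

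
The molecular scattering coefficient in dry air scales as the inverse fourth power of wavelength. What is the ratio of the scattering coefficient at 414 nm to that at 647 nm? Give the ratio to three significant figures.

Rayleigh scattering ∝ λ⁻⁴, so the ratio of coefficients is the inverse fourth power of the wavelength ratio.
σ(414)/σ(647) = (647/414)⁴ = (1.5628)⁴ = 5.965.

5.97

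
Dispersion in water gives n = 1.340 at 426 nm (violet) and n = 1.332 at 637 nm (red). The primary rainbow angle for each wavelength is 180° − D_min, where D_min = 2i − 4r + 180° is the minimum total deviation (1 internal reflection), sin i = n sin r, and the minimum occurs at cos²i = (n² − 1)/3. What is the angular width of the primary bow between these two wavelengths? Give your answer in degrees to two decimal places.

At 426 nm (n = 1.340): cos²i = 0.26520 → i = 59.004°, r = 39.770°, D_min = 138.929°, rainbow angle = 41.071°.
At 637 nm (n = 1.332): cos²i = 0.25807 → i = 59.469°, r = 40.290°, D_min = 137.776°, rainbow angle = 42.224°.
Angular width = |41.071° − 42.224°| = 1.153°.

1.15°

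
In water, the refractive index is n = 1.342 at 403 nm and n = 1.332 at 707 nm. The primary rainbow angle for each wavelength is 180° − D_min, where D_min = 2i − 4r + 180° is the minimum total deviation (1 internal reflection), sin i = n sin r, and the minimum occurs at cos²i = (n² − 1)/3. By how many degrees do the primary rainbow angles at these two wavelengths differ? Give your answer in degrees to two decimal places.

At 403 nm (n = 1.342): cos²i = 0.26699 → i = 58.888°, r = 39.641°, D_min = 139.213°, rainbow angle = 40.787°.
At 707 nm (n = 1.332): cos²i = 0.25807 → i = 59.469°, r = 40.290°, D_min = 137.776°, rainbow angle = 42.224°.
Angular width = |40.787° − 42.224°| = 1.437°.

1.44°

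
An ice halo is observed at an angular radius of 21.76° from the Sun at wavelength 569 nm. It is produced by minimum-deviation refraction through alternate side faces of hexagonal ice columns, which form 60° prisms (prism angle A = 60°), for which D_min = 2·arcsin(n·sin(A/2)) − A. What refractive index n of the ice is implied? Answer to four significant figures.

1.309

Rearranging: n = sin((D_min + A)/2) / sin(A/2).
(D_min + A)/2 = (21.76° + 60°)/2 = 40.880°.
n = sin 40.880° / sin 30° = 0.6545 / 0.5000 = 1.3090.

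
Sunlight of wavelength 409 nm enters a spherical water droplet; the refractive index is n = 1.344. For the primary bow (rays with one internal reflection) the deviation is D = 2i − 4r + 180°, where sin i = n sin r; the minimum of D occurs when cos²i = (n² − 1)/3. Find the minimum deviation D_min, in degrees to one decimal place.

139.5°

cos²i = (1.80634 − 1)/3 = 0.26878; i = arccos(0.51844) = 58.772°.
sin r = sin 58.772°/1.344 = 0.63625; r = 39.512°.
D_min = 2·58.772° − 4·39.512° + 180° = 139.495°.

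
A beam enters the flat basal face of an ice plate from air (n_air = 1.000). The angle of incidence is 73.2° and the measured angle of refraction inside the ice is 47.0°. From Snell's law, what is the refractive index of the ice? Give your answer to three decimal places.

n = sin θ_i / sin θ_r = sin 73.2° / sin 47.0° = 0.9573 / 0.7314 = 1.3090.

1.309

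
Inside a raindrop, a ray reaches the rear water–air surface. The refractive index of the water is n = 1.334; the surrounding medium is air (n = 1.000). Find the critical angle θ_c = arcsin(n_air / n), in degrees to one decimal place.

48.6°

sin θ_c = n_air / n = 1.000 / 1.334 = 0.7496.
θ_c = arcsin(0.7496) = 48.56°.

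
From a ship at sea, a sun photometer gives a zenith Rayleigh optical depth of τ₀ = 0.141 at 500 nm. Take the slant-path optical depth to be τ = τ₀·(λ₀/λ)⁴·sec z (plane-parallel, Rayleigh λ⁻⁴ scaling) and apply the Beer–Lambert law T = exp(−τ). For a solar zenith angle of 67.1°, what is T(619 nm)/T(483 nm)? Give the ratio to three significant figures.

Airmass: sec 67.1° = 2.5699.
τ(619 nm) = 0.141 × (500/619)⁴ × 2.5699 = 0.141 × 0.4257 × 2.5699 = 0.1543.
τ(483 nm) = 0.141 × (500/483)⁴ × 2.5699 = 0.141 × 1.1484 × 2.5699 = 0.4161.
T(619)/T(483) = exp(τ_B − τ_A) = exp(0.2619) = 1.2994.

1.30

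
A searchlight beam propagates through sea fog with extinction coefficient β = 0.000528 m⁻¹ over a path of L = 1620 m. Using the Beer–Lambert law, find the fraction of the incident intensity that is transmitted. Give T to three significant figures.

0.425

τ = β·L = 0.000528 × 1620 = 0.8554.
T = exp(−0.8554) = 0.4251.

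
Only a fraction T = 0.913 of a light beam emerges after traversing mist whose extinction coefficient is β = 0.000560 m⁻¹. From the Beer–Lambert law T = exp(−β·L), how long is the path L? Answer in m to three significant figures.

163 m

Beer–Lambert: T = exp(−βL) ⇒ L = −ln(T)/β = −ln(0.913)/0.000560 = 0.0910/0.000560 = 162.5 m.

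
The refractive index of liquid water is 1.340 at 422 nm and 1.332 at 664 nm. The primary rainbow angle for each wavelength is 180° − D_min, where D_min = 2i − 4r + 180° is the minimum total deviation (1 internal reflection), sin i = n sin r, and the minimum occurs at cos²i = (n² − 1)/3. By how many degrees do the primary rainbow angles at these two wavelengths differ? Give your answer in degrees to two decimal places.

At 422 nm (n = 1.340): cos²i = 0.26520 → i = 59.004°, r = 39.770°, D_min = 138.929°, rainbow angle = 41.071°.
At 664 nm (n = 1.332): cos²i = 0.25807 → i = 59.469°, r = 40.290°, D_min = 137.776°, rainbow angle = 42.224°.
Angular width = |41.071° − 42.224°| = 1.153°.

1.15°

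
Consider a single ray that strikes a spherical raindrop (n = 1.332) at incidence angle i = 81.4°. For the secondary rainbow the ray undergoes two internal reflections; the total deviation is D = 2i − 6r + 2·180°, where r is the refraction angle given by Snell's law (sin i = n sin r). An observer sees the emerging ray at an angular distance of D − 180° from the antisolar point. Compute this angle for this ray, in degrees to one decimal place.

55.2°

sin r = sin 81.4° / 1.332 = 0.9888/1.332 = 0.7423; r = 47.93°.
D = 2·81.4° − 6·47.93° + 2·180° = 162.80° − 287.57° + 360° = 235.23°.
Angle from antisolar point = D − 180° = 55.23°.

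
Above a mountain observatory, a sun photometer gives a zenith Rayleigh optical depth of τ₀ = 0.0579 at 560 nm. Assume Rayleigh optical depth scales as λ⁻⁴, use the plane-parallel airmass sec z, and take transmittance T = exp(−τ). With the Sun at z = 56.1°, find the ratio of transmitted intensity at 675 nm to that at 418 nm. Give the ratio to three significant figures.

1.33

Airmass: sec 56.1° = 1.7929.
τ(675 nm) = 0.0579 × (560/675)⁴ × 1.7929 = 0.0579 × 0.4737 × 1.7929 = 0.0492.
τ(418 nm) = 0.0579 × (560/418)⁴ × 1.7929 = 0.0579 × 3.2214 × 1.7929 = 0.3344.
T(675)/T(418) = exp(τ_B − τ_A) = exp(0.2852) = 1.3301.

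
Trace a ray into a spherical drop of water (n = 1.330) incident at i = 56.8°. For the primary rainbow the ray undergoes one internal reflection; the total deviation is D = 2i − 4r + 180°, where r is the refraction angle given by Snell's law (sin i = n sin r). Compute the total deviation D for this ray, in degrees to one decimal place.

sin r = sin 56.8° / 1.330 = 0.8368/1.330 = 0.6291; r = 38.99°.
D = 2·56.8° − 4·38.99° + 180° = 113.60° − 155.95° + 180° = 137.65°.

137.7°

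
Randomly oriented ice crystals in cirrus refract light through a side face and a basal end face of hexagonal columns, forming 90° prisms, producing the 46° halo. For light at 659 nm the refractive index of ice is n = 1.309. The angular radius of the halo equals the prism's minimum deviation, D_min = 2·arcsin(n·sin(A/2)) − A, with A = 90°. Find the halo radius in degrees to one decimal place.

45.5°

n·sin(A/2) = 1.309 × sin 45° = 1.309 × 0.7071 = 0.9256.
D_min = 2·arcsin(0.9256) − 90° = 2 × 67.759° − 90° = 45.519°.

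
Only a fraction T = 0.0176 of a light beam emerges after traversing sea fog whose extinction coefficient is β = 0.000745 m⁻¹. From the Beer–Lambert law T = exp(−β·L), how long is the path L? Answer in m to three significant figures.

Beer–Lambert: T = exp(−βL) ⇒ L = −ln(T)/β = −ln(0.0176)/0.000745 = 4.0399/0.000745 = 5423 m.

5420 m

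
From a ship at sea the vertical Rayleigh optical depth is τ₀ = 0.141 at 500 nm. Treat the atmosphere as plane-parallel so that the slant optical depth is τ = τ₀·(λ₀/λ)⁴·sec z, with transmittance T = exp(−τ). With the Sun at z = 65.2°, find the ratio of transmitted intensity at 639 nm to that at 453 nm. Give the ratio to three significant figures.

1.45

Airmass: sec 65.2° = 2.3841.
τ(639 nm) = 0.141 × (500/639)⁴ × 2.3841 = 0.141 × 0.3749 × 2.3841 = 0.1260.
τ(453 nm) = 0.141 × (500/453)⁴ × 2.3841 = 0.141 × 1.4842 × 2.3841 = 0.4989.
T(639)/T(453) = exp(τ_B − τ_A) = exp(0.3729) = 1.4519.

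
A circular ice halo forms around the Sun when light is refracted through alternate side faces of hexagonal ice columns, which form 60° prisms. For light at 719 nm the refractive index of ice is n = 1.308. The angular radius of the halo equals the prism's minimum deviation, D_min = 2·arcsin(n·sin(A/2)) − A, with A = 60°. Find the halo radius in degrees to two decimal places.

n·sin(A/2) = 1.308 × sin 30° = 1.308 × 0.5000 = 0.6540.
D_min = 2·arcsin(0.6540) − 60° = 2 × 40.844° − 60° = 21.688°.

21.69°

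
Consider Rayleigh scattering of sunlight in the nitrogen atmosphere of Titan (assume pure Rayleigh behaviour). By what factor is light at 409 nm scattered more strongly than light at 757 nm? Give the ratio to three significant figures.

11.7

Rayleigh scattering ∝ λ⁻⁴, so the ratio of coefficients is the inverse fourth power of the wavelength ratio.
σ(409)/σ(757) = (757/409)⁴ = (1.8509)⁴ = 11.74.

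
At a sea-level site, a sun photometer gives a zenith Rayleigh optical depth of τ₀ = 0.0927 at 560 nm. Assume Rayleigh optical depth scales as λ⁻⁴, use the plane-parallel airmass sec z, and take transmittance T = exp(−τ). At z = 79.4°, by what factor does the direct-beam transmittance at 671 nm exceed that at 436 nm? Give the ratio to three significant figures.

3.09

Airmass: sec 79.4° = 5.4362.
τ(671 nm) = 0.0927 × (560/671)⁴ × 5.4362 = 0.0927 × 0.4851 × 5.4362 = 0.2445.
τ(436 nm) = 0.0927 × (560/436)⁴ × 5.4362 = 0.0927 × 2.7215 × 5.4362 = 1.3715.
T(671)/T(436) = exp(τ_B − τ_A) = exp(1.1270) = 3.0863.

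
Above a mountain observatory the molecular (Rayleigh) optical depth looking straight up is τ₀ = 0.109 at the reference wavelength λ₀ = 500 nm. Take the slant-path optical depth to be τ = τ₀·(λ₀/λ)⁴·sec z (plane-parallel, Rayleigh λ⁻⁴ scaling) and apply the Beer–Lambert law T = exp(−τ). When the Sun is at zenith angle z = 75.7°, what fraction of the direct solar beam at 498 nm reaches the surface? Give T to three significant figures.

sec 75.7° = 4.0486.
τ = 0.109 × (500/498)⁴ × 4.0486 = 0.109 × 1.0162 × 4.0486 = 0.4484.
T = exp(−0.4484) = 0.6386.

0.639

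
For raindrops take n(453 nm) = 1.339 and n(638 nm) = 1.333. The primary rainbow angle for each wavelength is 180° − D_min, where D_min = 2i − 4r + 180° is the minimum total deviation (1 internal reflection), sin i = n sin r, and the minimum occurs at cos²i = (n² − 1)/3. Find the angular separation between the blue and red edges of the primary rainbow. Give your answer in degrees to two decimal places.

At 453 nm (n = 1.339): cos²i = 0.26431 → i = 59.062°, r = 39.834°, D_min = 138.786°, rainbow angle = 41.214°.
At 638 nm (n = 1.333): cos²i = 0.25896 → i = 59.410°, r = 40.225°, D_min = 137.922°, rainbow angle = 42.078°.
Angular width = |41.214° − 42.078°| = 0.865°.

0.86°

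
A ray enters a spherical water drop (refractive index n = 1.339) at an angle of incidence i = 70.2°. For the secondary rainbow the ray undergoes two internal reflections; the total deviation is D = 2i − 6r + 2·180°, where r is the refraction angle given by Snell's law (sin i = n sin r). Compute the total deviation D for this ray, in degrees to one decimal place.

sin r = sin 70.2° / 1.339 = 0.9409/1.339 = 0.7027; r = 44.64°.
D = 2·70.2° − 6·44.64° + 2·180° = 140.40° − 267.85° + 360° = 232.55°.

232.5°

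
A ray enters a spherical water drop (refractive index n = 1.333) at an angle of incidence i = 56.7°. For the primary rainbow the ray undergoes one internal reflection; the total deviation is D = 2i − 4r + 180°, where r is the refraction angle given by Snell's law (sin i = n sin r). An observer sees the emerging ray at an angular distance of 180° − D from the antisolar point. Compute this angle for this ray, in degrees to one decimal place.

41.9°

sin r = sin 56.7° / 1.333 = 0.8358/1.333 = 0.6270; r = 38.83°.
D = 2·56.7° − 4·38.83° + 180° = 113.40° − 155.32° + 180° = 138.08°.
Angle from antisolar point = 180° − D = 41.92°.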